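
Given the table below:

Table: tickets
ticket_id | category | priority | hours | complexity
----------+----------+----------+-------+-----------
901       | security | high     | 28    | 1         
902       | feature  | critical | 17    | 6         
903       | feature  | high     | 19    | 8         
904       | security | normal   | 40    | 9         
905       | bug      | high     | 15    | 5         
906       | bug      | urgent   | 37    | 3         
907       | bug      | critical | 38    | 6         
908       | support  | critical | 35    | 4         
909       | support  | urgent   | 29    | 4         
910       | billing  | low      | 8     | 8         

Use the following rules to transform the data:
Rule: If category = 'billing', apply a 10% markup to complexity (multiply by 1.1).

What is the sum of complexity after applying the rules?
54.8

Step 1: Records with category = 'billing' have total complexity = 8
Step 2: Apply multiplier: 8 × 1.1 = 8.8
Step 3: Other records total: 46
Step 4: Final sum = 8.8 + 46 = 54.8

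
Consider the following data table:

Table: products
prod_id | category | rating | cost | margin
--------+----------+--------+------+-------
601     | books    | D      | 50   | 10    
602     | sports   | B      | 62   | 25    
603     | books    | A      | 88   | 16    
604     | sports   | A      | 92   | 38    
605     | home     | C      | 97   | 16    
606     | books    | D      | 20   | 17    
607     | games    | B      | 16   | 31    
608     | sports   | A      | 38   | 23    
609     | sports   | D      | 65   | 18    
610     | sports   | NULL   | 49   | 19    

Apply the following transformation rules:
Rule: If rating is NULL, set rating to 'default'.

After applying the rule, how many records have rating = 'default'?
1

Step 1: Count records where rating IS NULL
Step 2: Found 1 records with NULL rating
Step 3: These records will have rating set to 'default'
Step 4: Records already having rating = 'default': 0
Step 5: Answer: 1 + 0 = 1 records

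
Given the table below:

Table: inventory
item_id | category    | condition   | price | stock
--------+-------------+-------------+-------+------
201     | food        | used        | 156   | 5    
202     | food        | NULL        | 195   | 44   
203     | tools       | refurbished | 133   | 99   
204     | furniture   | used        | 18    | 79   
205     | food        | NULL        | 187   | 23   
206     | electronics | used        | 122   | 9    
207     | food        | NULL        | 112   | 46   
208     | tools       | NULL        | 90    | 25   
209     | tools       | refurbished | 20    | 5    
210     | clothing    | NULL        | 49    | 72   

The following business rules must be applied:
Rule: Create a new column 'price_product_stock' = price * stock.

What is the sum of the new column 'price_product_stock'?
40378

Step 1: For each record, compute price * stock
Example calculations:
  156 * 5 = 780
  195 * 44 = 8580
  133 * 99 = 13167
  ...
Step 2: Sum all derived values
Step 3: Total = 40378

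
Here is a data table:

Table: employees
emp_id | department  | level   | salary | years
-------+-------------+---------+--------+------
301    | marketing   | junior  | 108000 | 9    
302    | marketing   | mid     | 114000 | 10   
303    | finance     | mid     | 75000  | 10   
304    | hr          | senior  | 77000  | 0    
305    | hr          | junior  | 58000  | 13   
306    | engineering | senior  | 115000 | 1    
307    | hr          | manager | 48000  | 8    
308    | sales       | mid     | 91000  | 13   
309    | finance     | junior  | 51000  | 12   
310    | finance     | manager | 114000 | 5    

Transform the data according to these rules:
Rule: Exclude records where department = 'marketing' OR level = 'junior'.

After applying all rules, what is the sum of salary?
520000

Step 1: Find records where department = 'marketing' OR level = 'junior'
Step 2: 4 records match, summing to 331000
Step 3: Original sum: 851000
Step 4: Remaining sum = 851000 - 331000 = 520000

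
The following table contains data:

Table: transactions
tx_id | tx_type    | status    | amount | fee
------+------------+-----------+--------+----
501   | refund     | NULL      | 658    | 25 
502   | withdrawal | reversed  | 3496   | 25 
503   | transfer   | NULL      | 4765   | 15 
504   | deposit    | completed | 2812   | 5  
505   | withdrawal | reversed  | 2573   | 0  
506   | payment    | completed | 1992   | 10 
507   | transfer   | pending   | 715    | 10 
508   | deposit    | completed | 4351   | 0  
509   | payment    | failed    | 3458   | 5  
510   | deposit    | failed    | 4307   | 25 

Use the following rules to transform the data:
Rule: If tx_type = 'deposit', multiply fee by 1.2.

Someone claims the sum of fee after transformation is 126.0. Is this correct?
Yes, the result is correct.

Step 1: Calculate the correct sum after transformation
Step 2: Apply multiplier 1.2 to records where tx_type = 'deposit'
Step 3: Correct result = 126.0
Step 4: Claimed result = 126.0
Step 5: 126.0 = 126.0 ✓
Conclusion: The claimed result is correct.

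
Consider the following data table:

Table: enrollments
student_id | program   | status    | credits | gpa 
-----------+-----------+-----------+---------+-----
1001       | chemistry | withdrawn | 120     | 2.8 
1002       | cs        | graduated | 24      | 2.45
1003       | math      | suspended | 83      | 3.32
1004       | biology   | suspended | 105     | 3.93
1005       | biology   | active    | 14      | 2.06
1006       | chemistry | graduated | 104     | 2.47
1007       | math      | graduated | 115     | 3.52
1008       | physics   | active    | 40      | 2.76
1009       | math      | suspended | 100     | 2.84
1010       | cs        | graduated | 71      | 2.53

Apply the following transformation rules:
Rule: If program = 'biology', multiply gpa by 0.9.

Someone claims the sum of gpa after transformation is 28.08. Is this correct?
Yes, the result is correct.

Step 1: Calculate the correct sum after transformation
Step 2: Apply multiplier 0.9 to records where program = 'biology'
Step 3: Correct result = 28.08
Step 4: Claimed result = 28.08
Step 5: 28.08 = 28.08 ✓
Conclusion: The claimed result is correct.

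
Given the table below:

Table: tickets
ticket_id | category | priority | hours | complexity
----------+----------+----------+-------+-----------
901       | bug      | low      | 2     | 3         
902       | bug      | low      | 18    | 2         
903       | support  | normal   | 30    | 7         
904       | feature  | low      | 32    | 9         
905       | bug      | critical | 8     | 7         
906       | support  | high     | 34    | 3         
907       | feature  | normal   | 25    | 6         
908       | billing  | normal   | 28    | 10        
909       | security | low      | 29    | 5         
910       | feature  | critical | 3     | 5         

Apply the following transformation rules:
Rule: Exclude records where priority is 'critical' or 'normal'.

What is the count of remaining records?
5

Step 1: Count records to exclude
  - 2 (critical) + 3 (normal) = 5 records
Step 2: Total records: 10
Step 3: Remaining = 10 - 5 = 5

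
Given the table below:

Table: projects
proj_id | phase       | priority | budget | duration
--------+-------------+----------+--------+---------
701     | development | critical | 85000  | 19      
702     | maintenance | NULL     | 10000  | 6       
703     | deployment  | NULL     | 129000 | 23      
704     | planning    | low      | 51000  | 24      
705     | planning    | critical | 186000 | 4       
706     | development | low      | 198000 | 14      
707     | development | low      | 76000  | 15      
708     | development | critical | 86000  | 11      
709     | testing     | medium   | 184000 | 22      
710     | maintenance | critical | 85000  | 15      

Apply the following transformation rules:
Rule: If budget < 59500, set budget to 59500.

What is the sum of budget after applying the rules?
1148000

Step 1: 2 records have budget < 59500
Step 2: These records originally summed to 61000
Step 3: After setting to minimum: 2 × 59500 = 119000
Step 4: Unaffected records sum: 1029000
Step 5: Final sum = 119000 + 1029000 = 1148000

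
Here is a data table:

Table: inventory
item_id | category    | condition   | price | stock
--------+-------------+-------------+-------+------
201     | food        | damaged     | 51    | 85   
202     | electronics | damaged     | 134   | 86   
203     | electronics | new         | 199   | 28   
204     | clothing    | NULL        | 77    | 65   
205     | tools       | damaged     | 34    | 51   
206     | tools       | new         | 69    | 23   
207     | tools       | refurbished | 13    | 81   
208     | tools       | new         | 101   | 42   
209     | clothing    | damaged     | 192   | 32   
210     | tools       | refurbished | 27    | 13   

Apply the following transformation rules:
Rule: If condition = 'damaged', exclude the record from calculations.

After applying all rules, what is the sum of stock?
252

Step 1: Identify records where condition = 'damaged'
Step 2: The excluded records sum to 254
Step 3: Original total stock = 506
Step 4: Remaining total = 506 - 254 = 252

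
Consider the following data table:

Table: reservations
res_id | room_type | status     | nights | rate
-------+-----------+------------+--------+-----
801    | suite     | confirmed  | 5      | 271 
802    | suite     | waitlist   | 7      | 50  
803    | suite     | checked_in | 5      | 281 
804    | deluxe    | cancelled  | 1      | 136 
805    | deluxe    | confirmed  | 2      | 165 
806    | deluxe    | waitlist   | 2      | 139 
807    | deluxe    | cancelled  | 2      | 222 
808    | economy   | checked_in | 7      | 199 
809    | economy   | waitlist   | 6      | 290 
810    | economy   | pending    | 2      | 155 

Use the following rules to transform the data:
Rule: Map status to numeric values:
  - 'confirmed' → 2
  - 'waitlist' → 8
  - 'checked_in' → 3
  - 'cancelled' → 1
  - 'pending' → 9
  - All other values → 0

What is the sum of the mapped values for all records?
45

Step 1: Apply mapping to each record
Step 2: Count by status:
  'confirmed': 2 records × 2 = 4
  'waitlist': 3 records × 8 = 24
  'checked_in': 2 records × 3 = 6
  'cancelled': 2 records × 1 = 2
  'pending': 1 records × 9 = 9
Step 3: Sum all mapped values = 45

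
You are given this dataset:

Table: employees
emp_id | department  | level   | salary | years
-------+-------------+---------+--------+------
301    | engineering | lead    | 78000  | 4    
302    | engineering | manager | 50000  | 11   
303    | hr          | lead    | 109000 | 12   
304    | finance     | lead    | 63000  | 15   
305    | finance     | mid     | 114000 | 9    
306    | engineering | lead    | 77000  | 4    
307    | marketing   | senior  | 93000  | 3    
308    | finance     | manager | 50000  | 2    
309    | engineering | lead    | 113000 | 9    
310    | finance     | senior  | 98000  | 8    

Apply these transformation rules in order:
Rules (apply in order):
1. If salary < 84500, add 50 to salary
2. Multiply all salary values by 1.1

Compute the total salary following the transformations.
929775.0

Step 1: Apply Rule 1 - Add 50 to records with salary < 84500
  - 5 records affected: 318000 + (5 × 50) = 318250
  - Unaffected records: 527000
  - Sum after Rule 1: 845250
Step 2: Apply Rule 2 - Multiply all by 1.1
  - 845250 × 1.1 = 929775.0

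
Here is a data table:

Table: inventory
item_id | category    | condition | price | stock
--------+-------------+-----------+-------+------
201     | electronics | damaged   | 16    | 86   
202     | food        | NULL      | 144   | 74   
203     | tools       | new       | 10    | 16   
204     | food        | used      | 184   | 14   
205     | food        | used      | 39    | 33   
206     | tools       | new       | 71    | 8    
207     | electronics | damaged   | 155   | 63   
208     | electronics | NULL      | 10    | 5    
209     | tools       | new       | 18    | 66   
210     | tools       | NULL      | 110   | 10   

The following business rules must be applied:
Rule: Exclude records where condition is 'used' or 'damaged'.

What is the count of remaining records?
6

Step 1: Count records to exclude
  - 2 (used) + 2 (damaged) = 4 records
Step 2: Total records: 10
Step 3: Remaining = 10 - 4 = 6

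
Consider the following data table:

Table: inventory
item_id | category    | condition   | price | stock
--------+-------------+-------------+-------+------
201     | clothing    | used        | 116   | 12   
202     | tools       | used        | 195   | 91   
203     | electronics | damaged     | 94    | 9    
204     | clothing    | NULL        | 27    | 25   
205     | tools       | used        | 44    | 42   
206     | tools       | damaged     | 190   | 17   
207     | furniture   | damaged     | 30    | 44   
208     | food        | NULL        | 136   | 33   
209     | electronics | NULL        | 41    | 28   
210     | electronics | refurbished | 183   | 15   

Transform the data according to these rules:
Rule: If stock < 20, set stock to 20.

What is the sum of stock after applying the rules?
343

Step 1: 4 records have stock < 20
Step 2: These records originally summed to 53
Step 3: After setting to minimum: 4 × 20 = 80
Step 4: Unaffected records sum: 263
Step 5: Final sum = 80 + 263 = 343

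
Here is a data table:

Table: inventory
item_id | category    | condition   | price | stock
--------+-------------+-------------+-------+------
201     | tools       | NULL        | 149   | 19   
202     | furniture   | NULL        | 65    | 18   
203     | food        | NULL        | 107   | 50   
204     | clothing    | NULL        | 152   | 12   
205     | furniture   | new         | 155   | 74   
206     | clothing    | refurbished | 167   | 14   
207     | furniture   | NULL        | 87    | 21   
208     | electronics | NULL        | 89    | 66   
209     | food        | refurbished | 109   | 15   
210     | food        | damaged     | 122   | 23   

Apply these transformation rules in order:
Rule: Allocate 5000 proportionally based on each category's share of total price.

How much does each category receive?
clothing: 1326.96, electronics: 370.22, food: 1405.99, furniture: 1277.04, tools: 619.8

Step 1: Calculate total price = 1202
Step 2: Calculate each category's proportion:
  clothing: 319/1202 = 26.54% → 1326.96
  electronics: 89/1202 = 7.40% → 370.22
  food: 338/1202 = 28.12% → 1405.99
  furniture: 307/1202 = 25.54% → 1277.04
  tools: 149/1202 = 12.40% → 619.8
Step 3: Verify: sum of allocations ≈ 5000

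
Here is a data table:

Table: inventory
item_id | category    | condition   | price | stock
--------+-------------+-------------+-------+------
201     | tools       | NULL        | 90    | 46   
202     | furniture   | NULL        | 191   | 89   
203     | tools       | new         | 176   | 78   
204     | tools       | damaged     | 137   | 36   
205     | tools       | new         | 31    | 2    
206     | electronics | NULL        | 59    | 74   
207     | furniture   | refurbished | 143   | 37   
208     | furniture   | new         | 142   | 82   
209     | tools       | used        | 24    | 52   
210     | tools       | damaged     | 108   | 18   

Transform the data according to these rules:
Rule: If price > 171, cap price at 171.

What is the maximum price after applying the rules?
171

Step 1: Original maximum price = 191
Step 2: Apply cap at 171
Step 3: 2 records had price > 171 and were capped
Step 4: Maximum after transformation = 171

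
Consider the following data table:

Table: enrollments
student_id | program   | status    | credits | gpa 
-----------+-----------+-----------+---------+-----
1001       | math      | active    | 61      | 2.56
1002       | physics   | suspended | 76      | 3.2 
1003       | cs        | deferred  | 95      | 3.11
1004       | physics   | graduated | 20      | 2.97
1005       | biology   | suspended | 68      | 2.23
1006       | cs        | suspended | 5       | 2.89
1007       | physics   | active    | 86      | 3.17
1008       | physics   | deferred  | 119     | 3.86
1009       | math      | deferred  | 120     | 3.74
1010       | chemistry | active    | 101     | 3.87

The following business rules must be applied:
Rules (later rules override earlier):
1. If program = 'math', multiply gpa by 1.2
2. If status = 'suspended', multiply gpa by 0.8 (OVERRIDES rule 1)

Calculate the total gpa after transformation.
31.2

Step 1: Rule 2 takes priority for records with status = 'suspended'
  - 3 records: 8.32 × 0.8 = 6.66
Step 2: Rule 1 applies to remaining records with program = 'math'
  - 2 records: 6.3 × 1.2 = 7.56
Step 3: Other records unchanged: 16.98
Step 4: Final sum = 6.66 + 7.56 + 16.98 = 31.2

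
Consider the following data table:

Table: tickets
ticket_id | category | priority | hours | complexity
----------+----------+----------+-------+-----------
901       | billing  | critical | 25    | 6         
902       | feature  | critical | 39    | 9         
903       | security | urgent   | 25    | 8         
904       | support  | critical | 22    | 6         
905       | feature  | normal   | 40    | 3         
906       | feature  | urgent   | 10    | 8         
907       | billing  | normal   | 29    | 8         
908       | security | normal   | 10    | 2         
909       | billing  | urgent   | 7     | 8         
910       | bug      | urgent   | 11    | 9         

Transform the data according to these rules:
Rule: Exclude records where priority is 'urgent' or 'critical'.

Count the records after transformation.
3

Step 1: Count records to exclude
  - 4 (urgent) + 3 (critical) = 7 records
Step 2: Total records: 10
Step 3: Remaining = 10 - 7 = 3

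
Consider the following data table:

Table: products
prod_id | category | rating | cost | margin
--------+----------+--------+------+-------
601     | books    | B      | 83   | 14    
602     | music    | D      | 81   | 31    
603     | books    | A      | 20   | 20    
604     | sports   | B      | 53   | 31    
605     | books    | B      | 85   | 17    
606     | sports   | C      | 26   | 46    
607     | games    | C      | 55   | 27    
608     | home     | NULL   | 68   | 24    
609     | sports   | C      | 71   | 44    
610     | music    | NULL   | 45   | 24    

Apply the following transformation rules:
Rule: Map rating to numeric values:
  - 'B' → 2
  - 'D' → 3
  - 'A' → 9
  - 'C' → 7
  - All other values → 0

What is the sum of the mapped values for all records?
39

Step 1: Apply mapping to each record
Step 2: Count by status:
  'B': 3 records × 2 = 6
  'D': 1 records × 3 = 3
  'A': 1 records × 9 = 9
  'C': 3 records × 7 = 21
Step 3: Sum all mapped values = 39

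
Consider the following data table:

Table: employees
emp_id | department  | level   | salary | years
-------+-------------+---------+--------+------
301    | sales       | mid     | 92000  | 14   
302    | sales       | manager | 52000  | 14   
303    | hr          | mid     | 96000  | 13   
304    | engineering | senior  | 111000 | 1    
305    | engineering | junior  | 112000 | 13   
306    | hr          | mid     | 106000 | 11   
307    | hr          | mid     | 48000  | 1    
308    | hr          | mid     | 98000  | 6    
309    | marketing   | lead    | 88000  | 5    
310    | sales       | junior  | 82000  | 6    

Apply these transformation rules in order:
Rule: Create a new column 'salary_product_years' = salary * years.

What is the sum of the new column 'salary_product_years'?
7565000

Step 1: For each record, compute salary * years
Example calculations:
  92000 * 14 = 1288000
  52000 * 14 = 728000
  96000 * 13 = 1248000
  ...
Step 2: Sum all derived values
Step 3: Total = 7565000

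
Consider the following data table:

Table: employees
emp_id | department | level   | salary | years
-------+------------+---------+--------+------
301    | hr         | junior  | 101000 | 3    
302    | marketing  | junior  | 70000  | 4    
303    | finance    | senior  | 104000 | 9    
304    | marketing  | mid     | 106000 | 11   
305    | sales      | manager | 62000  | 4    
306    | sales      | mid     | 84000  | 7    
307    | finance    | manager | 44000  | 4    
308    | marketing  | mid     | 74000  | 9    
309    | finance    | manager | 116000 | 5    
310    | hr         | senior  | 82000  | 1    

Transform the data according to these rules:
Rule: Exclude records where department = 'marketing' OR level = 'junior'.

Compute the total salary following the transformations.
492000

Step 1: Find records where department = 'marketing' OR level = 'junior'
Step 2: 4 records match, summing to 351000
Step 3: Original sum: 843000
Step 4: Remaining sum = 843000 - 351000 = 492000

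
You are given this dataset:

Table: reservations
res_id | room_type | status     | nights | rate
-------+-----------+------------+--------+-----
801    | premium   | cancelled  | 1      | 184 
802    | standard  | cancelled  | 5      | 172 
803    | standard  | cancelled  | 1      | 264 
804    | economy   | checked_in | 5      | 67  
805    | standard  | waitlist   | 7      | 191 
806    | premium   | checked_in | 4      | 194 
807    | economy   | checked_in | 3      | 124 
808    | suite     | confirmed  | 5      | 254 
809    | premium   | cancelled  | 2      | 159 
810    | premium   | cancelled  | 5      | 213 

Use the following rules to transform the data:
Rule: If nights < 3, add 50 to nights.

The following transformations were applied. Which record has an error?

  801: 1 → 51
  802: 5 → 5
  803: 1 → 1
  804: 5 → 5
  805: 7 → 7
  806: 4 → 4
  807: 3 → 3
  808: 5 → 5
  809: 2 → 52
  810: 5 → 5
Record 803 has an error. The correct transformed value should be 51, not 1.

Step 1: Check each record against the rule
Step 2: Record 803 has nights = 1
Step 3: Since 1 < 3, the bonus should have been applied
Step 4: Correct value = 51, but claimed value = 1
Conclusion: Record 803 has the error.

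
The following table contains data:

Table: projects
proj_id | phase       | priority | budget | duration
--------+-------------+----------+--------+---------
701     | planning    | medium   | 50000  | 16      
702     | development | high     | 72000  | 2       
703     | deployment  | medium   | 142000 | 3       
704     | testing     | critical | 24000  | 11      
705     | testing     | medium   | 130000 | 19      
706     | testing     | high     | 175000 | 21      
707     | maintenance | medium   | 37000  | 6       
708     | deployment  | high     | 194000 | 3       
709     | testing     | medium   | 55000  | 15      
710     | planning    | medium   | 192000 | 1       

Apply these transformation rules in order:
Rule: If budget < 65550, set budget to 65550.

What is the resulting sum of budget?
1167200

Step 1: 4 records have budget < 65550
Step 2: These records originally summed to 166000
Step 3: After setting to minimum: 4 × 65550 = 262200
Step 4: Unaffected records sum: 905000
Step 5: Final sum = 262200 + 905000 = 1167200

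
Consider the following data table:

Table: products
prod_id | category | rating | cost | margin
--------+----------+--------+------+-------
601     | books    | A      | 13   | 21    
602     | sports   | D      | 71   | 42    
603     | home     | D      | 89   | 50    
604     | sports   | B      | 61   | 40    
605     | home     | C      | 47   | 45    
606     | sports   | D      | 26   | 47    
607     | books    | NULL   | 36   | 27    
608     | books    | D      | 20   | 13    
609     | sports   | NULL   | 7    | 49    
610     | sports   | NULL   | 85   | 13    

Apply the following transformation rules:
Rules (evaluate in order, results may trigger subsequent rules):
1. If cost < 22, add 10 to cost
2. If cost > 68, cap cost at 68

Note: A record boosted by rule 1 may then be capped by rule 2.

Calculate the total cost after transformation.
444

Step 1: Apply rule 1 to records with cost < 22
  - 3 records get bonus of 10
  - Of these, 0 records then exceed 68 and get capped
Step 2: Apply rule 2 to records with cost > 68
  - 3 records (original) are capped
Step 3: Calculate final sum = 444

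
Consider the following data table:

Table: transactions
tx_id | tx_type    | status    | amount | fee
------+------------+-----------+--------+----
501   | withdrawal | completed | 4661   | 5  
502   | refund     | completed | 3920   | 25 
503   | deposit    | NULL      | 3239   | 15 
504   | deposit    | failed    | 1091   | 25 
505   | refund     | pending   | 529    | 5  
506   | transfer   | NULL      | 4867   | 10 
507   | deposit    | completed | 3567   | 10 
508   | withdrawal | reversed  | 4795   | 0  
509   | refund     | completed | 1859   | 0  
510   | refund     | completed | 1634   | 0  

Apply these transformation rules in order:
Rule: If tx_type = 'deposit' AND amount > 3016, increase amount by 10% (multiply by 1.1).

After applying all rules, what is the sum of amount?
30842.6

Step 1: Find records where tx_type = 'deposit' AND amount > 3016
Step 2: 2 records match, summing to 6806
Step 3: After multiplier: 6806 × 1.1 = 7486.6
Step 4: Unaffected records sum: 23356
Step 5: Final sum = 7486.6 + 23356 = 30842.6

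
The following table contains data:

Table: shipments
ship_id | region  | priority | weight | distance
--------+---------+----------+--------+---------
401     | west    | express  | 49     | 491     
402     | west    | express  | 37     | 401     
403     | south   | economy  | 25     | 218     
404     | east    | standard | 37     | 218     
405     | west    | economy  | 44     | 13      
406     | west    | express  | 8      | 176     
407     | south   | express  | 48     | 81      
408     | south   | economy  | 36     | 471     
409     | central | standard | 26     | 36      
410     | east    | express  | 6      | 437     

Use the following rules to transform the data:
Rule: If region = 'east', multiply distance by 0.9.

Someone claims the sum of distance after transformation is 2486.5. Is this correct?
No, the correct result is 2476.5.

Step 1: Calculate the correct sum after transformation
Step 2: Apply multiplier 0.9 to records where region = 'east'
Step 3: Correct result = 2476.5
Step 4: Claimed result = 2486.5
Step 5: 2476.5 ≠ 2486.5
Conclusion: The claimed result is incorrect. The correct answer is 2476.5.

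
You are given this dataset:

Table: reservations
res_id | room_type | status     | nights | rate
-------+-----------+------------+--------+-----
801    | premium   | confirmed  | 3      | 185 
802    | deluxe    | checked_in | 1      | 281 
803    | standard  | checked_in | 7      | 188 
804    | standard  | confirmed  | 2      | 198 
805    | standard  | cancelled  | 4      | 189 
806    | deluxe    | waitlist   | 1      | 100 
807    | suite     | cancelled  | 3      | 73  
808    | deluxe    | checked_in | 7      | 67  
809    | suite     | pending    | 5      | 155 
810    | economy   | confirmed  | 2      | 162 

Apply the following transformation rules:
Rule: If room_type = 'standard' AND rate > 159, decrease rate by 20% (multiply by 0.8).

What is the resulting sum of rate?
1483.0

Step 1: Find records where room_type = 'standard' AND rate > 159
Step 2: 3 records match, summing to 575
Step 3: After multiplier: 575 × 0.8 = 460.0
Step 4: Unaffected records sum: 1023
Step 5: Final sum = 460.0 + 1023 = 1483.0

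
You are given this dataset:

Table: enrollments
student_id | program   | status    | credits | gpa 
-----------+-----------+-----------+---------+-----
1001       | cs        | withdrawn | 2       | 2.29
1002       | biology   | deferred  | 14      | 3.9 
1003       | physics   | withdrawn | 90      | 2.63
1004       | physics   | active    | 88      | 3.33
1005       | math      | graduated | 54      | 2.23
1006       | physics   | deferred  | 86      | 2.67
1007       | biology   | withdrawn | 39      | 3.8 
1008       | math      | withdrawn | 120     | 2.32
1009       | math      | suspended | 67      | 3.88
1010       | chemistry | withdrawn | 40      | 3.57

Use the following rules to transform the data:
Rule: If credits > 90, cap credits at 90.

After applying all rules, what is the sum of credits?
570

Step 1: 1 records have credits > 90
Step 2: These records originally summed to 120
Step 3: After capping: 1 × 90 = 90
Step 4: Unaffected records sum: 480
Step 5: Final sum = 90 + 480 = 570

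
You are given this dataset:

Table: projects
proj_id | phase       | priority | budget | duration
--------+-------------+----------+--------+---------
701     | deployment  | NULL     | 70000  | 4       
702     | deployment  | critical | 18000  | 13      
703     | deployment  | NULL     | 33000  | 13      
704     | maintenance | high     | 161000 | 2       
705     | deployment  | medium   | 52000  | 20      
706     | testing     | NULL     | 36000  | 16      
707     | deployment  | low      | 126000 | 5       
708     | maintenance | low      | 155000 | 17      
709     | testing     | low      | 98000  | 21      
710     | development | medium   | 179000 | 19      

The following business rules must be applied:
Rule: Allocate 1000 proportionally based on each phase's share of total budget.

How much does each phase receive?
deployment: 322.2, development: 192.89, maintenance: 340.52, testing: 144.4

Step 1: Calculate total budget = 928000
Step 2: Calculate each phase's proportion:
  deployment: 299000/928000 = 32.22% → 322.2
  development: 179000/928000 = 19.29% → 192.89
  maintenance: 316000/928000 = 34.05% → 340.52
  testing: 134000/928000 = 14.44% → 144.4
Step 3: Verify: sum of allocations ≈ 1000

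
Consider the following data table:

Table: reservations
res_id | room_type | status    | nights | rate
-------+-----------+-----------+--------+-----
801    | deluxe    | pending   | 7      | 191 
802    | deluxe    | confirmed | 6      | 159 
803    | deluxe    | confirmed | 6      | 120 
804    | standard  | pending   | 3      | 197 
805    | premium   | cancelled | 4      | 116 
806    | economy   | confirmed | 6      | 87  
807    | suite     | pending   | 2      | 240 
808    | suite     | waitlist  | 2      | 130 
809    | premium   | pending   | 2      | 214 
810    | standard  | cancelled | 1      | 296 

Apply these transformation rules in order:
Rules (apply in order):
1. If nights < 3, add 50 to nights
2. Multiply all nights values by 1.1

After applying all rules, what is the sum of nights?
262.9

Step 1: Apply Rule 1 - Add 50 to records with nights < 3
  - 4 records affected: 7 + (4 × 50) = 207
  - Unaffected records: 32
  - Sum after Rule 1: 239
Step 2: Apply Rule 2 - Multiply all by 1.1
  - 239 × 1.1 = 262.9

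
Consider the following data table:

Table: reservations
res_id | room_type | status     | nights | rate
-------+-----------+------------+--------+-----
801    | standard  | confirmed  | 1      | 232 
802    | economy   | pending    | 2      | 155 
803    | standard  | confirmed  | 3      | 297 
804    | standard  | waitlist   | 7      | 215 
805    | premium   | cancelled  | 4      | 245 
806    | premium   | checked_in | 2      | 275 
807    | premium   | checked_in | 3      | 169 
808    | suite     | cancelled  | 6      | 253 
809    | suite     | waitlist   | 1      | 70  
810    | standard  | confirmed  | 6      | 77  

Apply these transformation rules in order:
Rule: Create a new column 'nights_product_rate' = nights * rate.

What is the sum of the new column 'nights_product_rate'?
7025

Step 1: For each record, compute nights * rate
Example calculations:
  1 * 232 = 232
  2 * 155 = 310
  3 * 297 = 891
  ...
Step 2: Sum all derived values
Step 3: Total = 7025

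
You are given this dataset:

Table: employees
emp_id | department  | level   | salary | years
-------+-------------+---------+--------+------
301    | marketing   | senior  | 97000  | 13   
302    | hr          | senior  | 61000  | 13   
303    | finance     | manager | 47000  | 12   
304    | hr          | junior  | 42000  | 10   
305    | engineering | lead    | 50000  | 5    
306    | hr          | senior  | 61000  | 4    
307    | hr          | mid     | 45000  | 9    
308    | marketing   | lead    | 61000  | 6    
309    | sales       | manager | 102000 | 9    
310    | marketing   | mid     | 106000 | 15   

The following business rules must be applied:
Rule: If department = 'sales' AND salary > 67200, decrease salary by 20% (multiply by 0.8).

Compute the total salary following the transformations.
651600.0

Step 1: Find records where department = 'sales' AND salary > 67200
Step 2: 1 records match, summing to 102000
Step 3: After multiplier: 102000 × 0.8 = 81600.0
Step 4: Unaffected records sum: 570000
Step 5: Final sum = 81600.0 + 570000 = 651600.0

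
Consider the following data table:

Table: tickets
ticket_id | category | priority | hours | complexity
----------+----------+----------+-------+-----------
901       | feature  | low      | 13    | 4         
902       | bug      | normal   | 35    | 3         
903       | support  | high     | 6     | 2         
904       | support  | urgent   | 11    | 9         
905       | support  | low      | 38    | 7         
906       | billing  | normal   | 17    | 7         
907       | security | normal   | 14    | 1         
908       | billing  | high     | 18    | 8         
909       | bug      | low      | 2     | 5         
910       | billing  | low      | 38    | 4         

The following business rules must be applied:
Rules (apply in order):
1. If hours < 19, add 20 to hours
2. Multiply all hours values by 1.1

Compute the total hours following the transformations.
365.2

Step 1: Apply Rule 1 - Add 20 to records with hours < 19
  - 7 records affected: 81 + (7 × 20) = 221
  - Unaffected records: 111
  - Sum after Rule 1: 332
Step 2: Apply Rule 2 - Multiply all by 1.1
  - 332 × 1.1 = 365.2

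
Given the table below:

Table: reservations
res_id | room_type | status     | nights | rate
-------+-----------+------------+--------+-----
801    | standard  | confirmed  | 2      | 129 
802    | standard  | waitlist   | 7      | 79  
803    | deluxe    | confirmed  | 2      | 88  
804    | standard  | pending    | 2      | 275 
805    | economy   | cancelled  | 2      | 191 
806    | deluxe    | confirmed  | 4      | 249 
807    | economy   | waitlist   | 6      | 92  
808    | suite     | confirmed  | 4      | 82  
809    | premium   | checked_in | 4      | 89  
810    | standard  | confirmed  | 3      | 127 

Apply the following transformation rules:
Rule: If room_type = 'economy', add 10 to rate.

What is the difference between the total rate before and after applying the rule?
20

Step 1: Original sum of rate = 1401
Step 2: 2 records have room_type = 'economy'
Step 3: Each affected record changes by 10
Step 4: Total change = 2 × 10 = 20
Step 5: New sum = 1401 + 20 = 1421
Step 6: Difference = |1421 - 1401| = 20
        (Sum increased by 20)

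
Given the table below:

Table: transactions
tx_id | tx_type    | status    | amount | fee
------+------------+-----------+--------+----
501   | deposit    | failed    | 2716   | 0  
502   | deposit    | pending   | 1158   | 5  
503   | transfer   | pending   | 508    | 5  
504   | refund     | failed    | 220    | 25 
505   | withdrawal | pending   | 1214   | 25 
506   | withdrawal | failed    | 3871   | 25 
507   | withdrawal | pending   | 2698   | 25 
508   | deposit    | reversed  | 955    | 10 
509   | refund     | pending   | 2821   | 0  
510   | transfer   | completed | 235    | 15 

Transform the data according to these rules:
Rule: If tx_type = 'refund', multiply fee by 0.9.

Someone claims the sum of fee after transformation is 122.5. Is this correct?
No, the correct result is 132.5.

Step 1: Calculate the correct sum after transformation
Step 2: Apply multiplier 0.9 to records where tx_type = 'refund'
Step 3: Correct result = 132.5
Step 4: Claimed result = 122.5
Step 5: 132.5 ≠ 122.5
Conclusion: The claimed result is incorrect. The correct answer is 132.5.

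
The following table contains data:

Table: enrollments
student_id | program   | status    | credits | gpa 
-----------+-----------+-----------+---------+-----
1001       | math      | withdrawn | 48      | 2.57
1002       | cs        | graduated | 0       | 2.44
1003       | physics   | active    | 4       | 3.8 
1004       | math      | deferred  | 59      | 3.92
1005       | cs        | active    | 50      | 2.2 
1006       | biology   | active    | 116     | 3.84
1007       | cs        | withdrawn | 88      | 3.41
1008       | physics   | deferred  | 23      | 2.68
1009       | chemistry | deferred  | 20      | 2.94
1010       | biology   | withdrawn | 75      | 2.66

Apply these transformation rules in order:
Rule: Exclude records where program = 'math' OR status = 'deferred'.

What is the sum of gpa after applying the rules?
18.35

Step 1: Find records where program = 'math' OR status = 'deferred'
Step 2: 4 records match, summing to 12.11
Step 3: Original sum: 30.46
Step 4: Remaining sum = 30.46 - 12.11 = 18.35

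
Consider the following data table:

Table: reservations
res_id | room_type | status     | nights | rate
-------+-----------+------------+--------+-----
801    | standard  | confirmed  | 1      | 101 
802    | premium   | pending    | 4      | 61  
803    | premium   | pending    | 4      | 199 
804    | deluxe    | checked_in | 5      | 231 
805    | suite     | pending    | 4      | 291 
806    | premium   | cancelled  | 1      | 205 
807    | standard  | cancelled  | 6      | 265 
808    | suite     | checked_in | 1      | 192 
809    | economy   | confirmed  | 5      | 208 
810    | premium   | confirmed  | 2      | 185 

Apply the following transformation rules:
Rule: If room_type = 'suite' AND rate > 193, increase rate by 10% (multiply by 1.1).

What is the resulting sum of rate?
1967.1

Step 1: Find records where room_type = 'suite' AND rate > 193
Step 2: 1 records match, summing to 291
Step 3: After multiplier: 291 × 1.1 = 320.1
Step 4: Unaffected records sum: 1647
Step 5: Final sum = 320.1 + 1647 = 1967.1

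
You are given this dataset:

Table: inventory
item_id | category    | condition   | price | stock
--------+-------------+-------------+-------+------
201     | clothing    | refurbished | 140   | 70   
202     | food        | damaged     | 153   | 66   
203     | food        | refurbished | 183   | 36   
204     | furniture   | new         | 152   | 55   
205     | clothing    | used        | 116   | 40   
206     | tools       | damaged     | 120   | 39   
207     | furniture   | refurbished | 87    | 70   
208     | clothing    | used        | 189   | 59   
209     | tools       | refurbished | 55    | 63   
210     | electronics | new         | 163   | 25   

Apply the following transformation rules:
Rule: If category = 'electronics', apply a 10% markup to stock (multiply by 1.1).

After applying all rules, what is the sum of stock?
525.5

Step 1: Records with category = 'electronics' have total stock = 25
Step 2: Apply multiplier: 25 × 1.1 = 27.5
Step 3: Other records total: 498
Step 4: Final sum = 27.5 + 498 = 525.5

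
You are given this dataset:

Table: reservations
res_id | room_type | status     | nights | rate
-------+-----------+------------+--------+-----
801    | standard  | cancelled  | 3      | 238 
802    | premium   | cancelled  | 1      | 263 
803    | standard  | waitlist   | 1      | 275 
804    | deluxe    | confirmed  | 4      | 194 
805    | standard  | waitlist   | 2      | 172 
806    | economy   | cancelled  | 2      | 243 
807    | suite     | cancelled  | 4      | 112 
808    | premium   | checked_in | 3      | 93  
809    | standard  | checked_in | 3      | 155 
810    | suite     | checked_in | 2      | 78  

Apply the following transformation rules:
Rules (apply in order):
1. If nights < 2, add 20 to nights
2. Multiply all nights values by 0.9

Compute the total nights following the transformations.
58.5

Step 1: Apply Rule 1 - Add 20 to records with nights < 2
  - 2 records affected: 2 + (2 × 20) = 42
  - Unaffected records: 23
  - Sum after Rule 1: 65
Step 2: Apply Rule 2 - Multiply all by 0.9
  - 65 × 0.9 = 58.5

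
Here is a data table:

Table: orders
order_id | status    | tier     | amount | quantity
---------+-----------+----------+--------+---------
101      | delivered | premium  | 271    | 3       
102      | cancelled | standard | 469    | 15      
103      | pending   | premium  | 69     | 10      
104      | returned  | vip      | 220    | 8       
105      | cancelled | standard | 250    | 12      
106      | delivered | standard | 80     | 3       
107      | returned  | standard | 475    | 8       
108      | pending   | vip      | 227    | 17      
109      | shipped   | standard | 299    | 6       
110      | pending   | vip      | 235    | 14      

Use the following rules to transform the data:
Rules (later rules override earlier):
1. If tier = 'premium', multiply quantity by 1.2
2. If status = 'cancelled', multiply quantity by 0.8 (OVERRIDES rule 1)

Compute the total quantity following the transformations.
93.2

Step 1: Rule 2 takes priority for records with status = 'cancelled'
  - 2 records: 27 × 0.8 = 21.6
Step 2: Rule 1 applies to remaining records with tier = 'premium'
  - 2 records: 13 × 1.2 = 15.6
Step 3: Other records unchanged: 56
Step 4: Final sum = 21.6 + 15.6 + 56 = 93.2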